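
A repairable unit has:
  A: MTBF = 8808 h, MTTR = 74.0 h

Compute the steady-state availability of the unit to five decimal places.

A(A) = MTBF/(MTBF+MTTR) = 8808/(8808+74.0) = 0.99167

0.99167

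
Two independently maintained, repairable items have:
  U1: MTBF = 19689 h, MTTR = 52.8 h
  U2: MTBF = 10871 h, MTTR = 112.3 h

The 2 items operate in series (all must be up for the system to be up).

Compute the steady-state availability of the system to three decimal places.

0.987

A(U1) = MTBF/(MTBF+MTTR) = 19689/(19689+52.8) = 0.997325
A(U2) = MTBF/(MTBF+MTTR) = 10871/(10871+112.3) = 0.989775
Series availability: 0.997325 × 0.989775 = 0.987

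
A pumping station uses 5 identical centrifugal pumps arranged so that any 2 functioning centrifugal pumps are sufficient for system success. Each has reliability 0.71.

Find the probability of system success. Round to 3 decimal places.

0.973

R = Σ_{i=2}^{5} C(5,i) p^i (1−p)^{5−i} with p = 0.71
C(5,2)·0.71^2·0.29^3 = 0.12294
C(5,3)·0.71^3·0.29^2 = 0.30100
C(5,4)·0.71^4·0.29^1 = 0.36847
C(5,5)·0.71^5·0.29^0 = 0.18042
Sum = 0.973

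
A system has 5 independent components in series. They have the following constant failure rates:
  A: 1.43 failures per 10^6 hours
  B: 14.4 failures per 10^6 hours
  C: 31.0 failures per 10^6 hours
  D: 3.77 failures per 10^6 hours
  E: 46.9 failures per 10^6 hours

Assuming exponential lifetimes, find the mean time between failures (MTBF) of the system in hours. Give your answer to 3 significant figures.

Series of exponential components: λ_sys = Σ λ_i
λ_sys = 0.00000143 + 0.0000144 + 0.0000310 + 0.00000377 + 0.0000469 = 9.7500e-05 /h
MTBF = 1 / λ_sys = 10300 h

10300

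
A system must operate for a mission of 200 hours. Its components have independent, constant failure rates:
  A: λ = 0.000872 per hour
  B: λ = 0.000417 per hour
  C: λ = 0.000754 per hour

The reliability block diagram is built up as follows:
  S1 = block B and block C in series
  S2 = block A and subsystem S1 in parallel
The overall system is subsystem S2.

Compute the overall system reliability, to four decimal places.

R(A) = exp(−0.000872 × 200) = 0.839961
R(B) = exp(−0.000417 × 200) = 0.919983
R(C) = exp(−0.000754 × 200) = 0.860020
Series (B and C): 0.919983 × 0.860020 = 0.791204
Parallel (A and [0.791204]): 1 − (1 − 0.839961)(1 − 0.791204) = 0.9666

0.9666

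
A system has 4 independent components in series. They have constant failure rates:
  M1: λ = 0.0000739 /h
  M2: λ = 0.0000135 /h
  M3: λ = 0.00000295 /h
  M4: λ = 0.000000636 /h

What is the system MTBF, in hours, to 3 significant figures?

11000

Series of exponential components: λ_sys = Σ λ_i
λ_sys = 0.0000739 + 0.0000135 + 0.00000295 + 0.000000636 = 9.0986e-05 /h
MTBF = 1 / λ_sys = 11000 h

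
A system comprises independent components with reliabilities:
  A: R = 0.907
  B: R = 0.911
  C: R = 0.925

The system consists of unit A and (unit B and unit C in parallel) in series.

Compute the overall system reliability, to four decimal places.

Parallel (B and C): 1 − (1 − 0.911000)(1 − 0.925000) = 0.993325
Series (A and [0.993325]): 0.907000 × 0.993325 = 0.9009

0.9009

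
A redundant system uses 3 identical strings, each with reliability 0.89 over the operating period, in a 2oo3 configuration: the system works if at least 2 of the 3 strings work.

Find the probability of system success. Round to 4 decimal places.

R = Σ_{i=2}^{3} C(3,i) p^i (1−p)^{3−i} with p = 0.89
C(3,2)·0.89^2·0.11^1 = 0.261393
C(3,3)·0.89^3·0.11^0 = 0.704969
Sum = 0.9664

0.9664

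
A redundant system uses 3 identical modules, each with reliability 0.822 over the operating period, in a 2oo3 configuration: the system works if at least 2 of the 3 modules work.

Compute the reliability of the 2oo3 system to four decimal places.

0.9162

R = Σ_{i=2}^{3} C(3,i) p^i (1−p)^{3−i} with p = 0.822
C(3,2)·0.822^2·0.178^1 = 0.360815
C(3,3)·0.822^3·0.178^0 = 0.555412
Sum = 0.9162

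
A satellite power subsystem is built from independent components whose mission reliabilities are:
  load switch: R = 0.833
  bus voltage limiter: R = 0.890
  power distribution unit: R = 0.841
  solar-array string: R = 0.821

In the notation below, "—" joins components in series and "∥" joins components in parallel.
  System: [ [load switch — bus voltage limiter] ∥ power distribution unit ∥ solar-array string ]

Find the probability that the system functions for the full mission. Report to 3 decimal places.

Series (load switch and bus voltage limiter): 0.83300 × 0.89000 = 0.74137
Parallel ([0.74137], power distribution unit, and solar-array string): 1 − (1 − 0.74137)(1 − 0.84100)(1 − 0.82100) = 0.993

0.993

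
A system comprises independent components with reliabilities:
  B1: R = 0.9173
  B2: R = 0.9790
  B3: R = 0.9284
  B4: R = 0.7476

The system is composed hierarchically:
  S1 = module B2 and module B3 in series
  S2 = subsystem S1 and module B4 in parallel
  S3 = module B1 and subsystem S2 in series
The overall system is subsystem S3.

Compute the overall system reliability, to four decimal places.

0.8962

Series (B2 and B3): 0.979000 × 0.928400 = 0.908904
Parallel ([0.908904] and B4): 1 − (1 − 0.908904)(1 − 0.747600) = 0.977007
Series (B1 and [0.977007]): 0.917300 × 0.977007 = 0.8962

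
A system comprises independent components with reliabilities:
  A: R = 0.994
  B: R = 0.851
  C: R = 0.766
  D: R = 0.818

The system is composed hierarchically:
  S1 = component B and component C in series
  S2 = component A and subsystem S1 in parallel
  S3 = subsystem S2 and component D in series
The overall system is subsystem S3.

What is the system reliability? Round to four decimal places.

0.8163

Series (B and C): 0.851000 × 0.766000 = 0.651866
Parallel (A and [0.651866]): 1 − (1 − 0.994000)(1 − 0.651866) = 0.997911
Series ([0.997911] and D): 0.997911 × 0.818000 = 0.8163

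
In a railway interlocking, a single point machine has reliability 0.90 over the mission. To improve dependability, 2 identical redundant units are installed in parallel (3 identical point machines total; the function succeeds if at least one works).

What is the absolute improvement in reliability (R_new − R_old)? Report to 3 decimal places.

0.099

R_before = 0.90
R_after = 1 − (1 − 0.90)^3 = 0.999
ΔR = 0.999 − 0.90 = 0.099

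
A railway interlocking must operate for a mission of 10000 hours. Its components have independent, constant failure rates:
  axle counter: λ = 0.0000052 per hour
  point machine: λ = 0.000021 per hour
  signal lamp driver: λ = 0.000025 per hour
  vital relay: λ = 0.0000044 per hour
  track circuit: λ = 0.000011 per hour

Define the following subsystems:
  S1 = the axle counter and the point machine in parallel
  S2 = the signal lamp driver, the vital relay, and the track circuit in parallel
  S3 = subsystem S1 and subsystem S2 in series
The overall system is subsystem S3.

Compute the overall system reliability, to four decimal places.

0.9894

R(axle counter) = exp(−0.0000052 × 10000) = 0.949329
R(point machine) = exp(−0.000021 × 10000) = 0.810584
R(signal lamp driver) = exp(−0.000025 × 10000) = 0.778801
R(vital relay) = exp(−0.0000044 × 10000) = 0.956954
R(track circuit) = exp(−0.000011 × 10000) = 0.895834
Parallel (axle counter and point machine): 1 − (1 − 0.949329)(1 − 0.810584) = 0.990402
Parallel (signal lamp driver, vital relay, and track circuit): 1 − (1 − 0.778801)(1 − 0.956954)(1 − 0.895834) = 0.999008
Series ([0.990402] and [0.999008]): 0.990402 × 0.999008 = 0.9894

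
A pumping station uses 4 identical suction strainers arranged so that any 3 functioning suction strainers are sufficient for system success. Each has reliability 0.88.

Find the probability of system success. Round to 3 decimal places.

0.927

R = Σ_{i=3}^{4} C(4,i) p^i (1−p)^{4−i} with p = 0.88
C(4,3)·0.88^3·0.12^1 = 0.32711
C(4,4)·0.88^4·0.12^0 = 0.59970
Sum = 0.927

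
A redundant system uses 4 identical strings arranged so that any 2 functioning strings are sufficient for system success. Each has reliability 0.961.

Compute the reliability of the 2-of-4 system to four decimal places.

R = Σ_{i=2}^{4} C(4,i) p^i (1−p)^{4−i} with p = 0.961
C(4,2)·0.961^2·0.039^2 = 0.008428
C(4,3)·0.961^3·0.039^1 = 0.138451
C(4,4)·0.961^4·0.039^0 = 0.852891
Sum = 0.9998

0.9998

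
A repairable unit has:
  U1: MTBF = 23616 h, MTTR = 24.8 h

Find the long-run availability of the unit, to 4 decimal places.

0.9990

A(U1) = MTBF/(MTBF+MTTR) = 23616/(23616+24.8) = 0.9990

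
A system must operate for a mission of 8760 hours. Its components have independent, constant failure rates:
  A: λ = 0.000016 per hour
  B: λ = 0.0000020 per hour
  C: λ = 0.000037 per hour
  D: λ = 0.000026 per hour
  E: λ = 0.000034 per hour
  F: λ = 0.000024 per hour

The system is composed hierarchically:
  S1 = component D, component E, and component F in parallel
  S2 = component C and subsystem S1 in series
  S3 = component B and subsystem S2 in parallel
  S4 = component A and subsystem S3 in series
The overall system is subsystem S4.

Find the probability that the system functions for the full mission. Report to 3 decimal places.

R(A) = exp(−0.000016 × 8760) = 0.86922
R(B) = exp(−0.0000020 × 8760) = 0.98263
R(C) = exp(−0.000037 × 8760) = 0.72316
R(D) = exp(−0.000026 × 8760) = 0.79632
R(E) = exp(−0.000034 × 8760) = 0.74242
R(F) = exp(−0.000024 × 8760) = 0.81039
Parallel (D, E, and F): 1 − (1 − 0.79632)(1 − 0.74242)(1 − 0.81039) = 0.99005
Series (C and [0.99005]): 0.72316 × 0.99005 = 0.71596
Parallel (B and [0.71596]): 1 − (1 − 0.98263)(1 − 0.71596) = 0.99507
Series (A and [0.99507]): 0.86922 × 0.99507 = 0.865

0.865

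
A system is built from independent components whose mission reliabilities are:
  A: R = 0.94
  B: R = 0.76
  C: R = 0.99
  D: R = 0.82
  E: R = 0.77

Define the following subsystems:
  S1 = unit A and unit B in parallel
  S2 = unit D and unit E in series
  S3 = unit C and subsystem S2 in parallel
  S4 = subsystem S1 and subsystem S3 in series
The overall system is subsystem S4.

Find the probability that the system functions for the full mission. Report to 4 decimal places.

0.9820

Parallel (A and B): 1 − (1 − 0.940000)(1 − 0.760000) = 0.985600
Series (D and E): 0.820000 × 0.770000 = 0.631400
Parallel (C and [0.631400]): 1 − (1 − 0.990000)(1 − 0.631400) = 0.996314
Series ([0.985600] and [0.996314]): 0.985600 × 0.996314 = 0.9820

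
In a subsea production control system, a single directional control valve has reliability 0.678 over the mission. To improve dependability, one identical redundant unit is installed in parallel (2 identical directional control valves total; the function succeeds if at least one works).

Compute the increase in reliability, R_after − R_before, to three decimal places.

0.218

R_before = 0.678
R_after = 1 − (1 − 0.678)^2 = 0.896
ΔR = 0.896 − 0.678 = 0.218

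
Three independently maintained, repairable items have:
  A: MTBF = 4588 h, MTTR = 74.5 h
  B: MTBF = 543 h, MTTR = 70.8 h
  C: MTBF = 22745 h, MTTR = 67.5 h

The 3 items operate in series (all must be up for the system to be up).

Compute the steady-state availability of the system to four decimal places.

A(A) = MTBF/(MTBF+MTTR) = 4588/(4588+74.5) = 0.984021
A(B) = MTBF/(MTBF+MTTR) = 543/(543+70.8) = 0.884653
A(C) = MTBF/(MTBF+MTTR) = 22745/(22745+67.5) = 0.997041
Series availability: 0.984021 × 0.884653 × 0.997041 = 0.8679

0.8679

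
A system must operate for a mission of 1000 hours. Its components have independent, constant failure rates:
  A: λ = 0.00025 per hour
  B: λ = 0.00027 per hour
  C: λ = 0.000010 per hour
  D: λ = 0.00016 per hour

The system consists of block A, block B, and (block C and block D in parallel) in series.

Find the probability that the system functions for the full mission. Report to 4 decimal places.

R(A) = exp(−0.00025 × 1000) = 0.778801
R(B) = exp(−0.00027 × 1000) = 0.763379
R(C) = exp(−0.000010 × 1000) = 0.990050
R(D) = exp(−0.00016 × 1000) = 0.852144
Parallel (C and D): 1 − (1 − 0.990050)(1 − 0.852144) = 0.998529
Series (A, B, and [0.998529]): 0.778801 × 0.763379 × 0.998529 = 0.5936

0.5936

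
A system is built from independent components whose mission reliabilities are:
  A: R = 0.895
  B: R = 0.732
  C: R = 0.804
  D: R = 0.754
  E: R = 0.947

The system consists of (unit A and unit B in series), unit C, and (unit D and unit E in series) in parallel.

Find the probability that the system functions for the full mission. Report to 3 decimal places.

0.981

Series (A and B): 0.89500 × 0.73200 = 0.65514
Series (D and E): 0.75400 × 0.94700 = 0.71404
Parallel ([0.65514], C, and [0.71404]): 1 − (1 − 0.65514)(1 − 0.80400)(1 − 0.71404) = 0.981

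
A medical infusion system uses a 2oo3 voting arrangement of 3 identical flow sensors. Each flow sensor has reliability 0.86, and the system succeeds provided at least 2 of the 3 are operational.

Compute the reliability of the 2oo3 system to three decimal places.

0.947

R = Σ_{i=2}^{3} C(3,i) p^i (1−p)^{3−i} with p = 0.86
C(3,2)·0.86^2·0.14^1 = 0.31063
C(3,3)·0.86^3·0.14^0 = 0.63606
Sum = 0.947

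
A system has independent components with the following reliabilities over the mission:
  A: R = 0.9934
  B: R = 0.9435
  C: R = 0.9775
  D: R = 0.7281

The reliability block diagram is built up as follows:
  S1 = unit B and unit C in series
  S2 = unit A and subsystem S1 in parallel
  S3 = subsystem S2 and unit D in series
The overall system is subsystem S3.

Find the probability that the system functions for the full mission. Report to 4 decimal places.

Series (B and C): 0.943500 × 0.977500 = 0.922271
Parallel (A and [0.922271]): 1 − (1 − 0.993400)(1 − 0.922271) = 0.999487
Series ([0.999487] and D): 0.999487 × 0.728100 = 0.7277

0.7277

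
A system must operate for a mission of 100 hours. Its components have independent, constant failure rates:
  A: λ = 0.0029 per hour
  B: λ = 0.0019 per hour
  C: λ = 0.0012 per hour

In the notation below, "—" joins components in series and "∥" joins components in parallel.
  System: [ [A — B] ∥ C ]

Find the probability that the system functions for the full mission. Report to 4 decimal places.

R(A) = exp(−0.0029 × 100) = 0.748264
R(B) = exp(−0.0019 × 100) = 0.826959
R(C) = exp(−0.0012 × 100) = 0.886920
Series (A and B): 0.748264 × 0.826959 = 0.618784
Parallel ([0.618784] and C): 1 − (1 − 0.618784)(1 − 0.886920) = 0.9569

0.9569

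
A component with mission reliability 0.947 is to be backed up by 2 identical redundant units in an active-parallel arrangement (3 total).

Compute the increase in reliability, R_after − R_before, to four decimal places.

R_before = 0.947
R_after = 1 − (1 − 0.947)^3 = 0.9999
ΔR = 0.9999 − 0.947 = 0.0529

0.0529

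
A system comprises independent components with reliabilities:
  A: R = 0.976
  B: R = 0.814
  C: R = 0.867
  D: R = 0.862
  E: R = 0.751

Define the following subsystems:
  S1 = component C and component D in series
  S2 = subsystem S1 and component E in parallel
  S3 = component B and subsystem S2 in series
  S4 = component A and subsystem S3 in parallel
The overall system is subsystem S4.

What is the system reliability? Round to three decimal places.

Series (C and D): 0.86700 × 0.86200 = 0.74735
Parallel ([0.74735] and E): 1 − (1 − 0.74735)(1 − 0.75100) = 0.93709
Series (B and [0.93709]): 0.81400 × 0.93709 = 0.76279
Parallel (A and [0.76279]): 1 − (1 − 0.97600)(1 − 0.76279) = 0.994

0.994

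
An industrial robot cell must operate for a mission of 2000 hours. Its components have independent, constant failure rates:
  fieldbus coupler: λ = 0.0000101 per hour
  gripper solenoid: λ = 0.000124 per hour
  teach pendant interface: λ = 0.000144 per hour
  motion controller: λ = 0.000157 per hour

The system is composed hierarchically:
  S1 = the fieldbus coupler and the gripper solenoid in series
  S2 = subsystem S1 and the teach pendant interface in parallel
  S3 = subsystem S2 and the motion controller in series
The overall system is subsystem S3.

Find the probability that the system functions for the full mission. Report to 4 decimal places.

0.6875

R(fieldbus coupler) = exp(−0.0000101 × 2000) = 0.980003
R(gripper solenoid) = exp(−0.000124 × 2000) = 0.780360
R(teach pendant interface) = exp(−0.000144 × 2000) = 0.749762
R(motion controller) = exp(−0.000157 × 2000) = 0.730519
Series (fieldbus coupler and gripper solenoid): 0.980003 × 0.780360 = 0.764755
Parallel ([0.764755] and teach pendant interface): 1 − (1 − 0.764755)(1 − 0.749762) = 0.941133
Series ([0.941133] and motion controller): 0.941133 × 0.730519 = 0.6875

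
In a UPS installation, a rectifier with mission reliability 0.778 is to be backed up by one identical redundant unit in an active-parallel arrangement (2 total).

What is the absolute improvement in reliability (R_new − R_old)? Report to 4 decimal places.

R_before = 0.778
R_after = 1 − (1 − 0.778)^2 = 0.9507
ΔR = 0.9507 − 0.778 = 0.1727

0.1727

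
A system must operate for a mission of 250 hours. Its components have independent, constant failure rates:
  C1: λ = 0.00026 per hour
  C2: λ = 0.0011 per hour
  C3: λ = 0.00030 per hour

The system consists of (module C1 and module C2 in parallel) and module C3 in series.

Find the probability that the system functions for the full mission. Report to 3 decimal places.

R(C1) = exp(−0.00026 × 250) = 0.93707
R(C2) = exp(−0.0011 × 250) = 0.75957
R(C3) = exp(−0.00030 × 250) = 0.92774
Parallel (C1 and C2): 1 − (1 − 0.93707)(1 − 0.75957) = 0.98487
Series ([0.98487] and C3): 0.98487 × 0.92774 = 0.914

0.914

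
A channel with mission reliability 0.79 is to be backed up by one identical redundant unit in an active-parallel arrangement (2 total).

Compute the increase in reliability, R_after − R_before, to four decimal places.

0.1659

R_before = 0.79
R_after = 1 − (1 − 0.79)^2 = 0.9559
ΔR = 0.9559 − 0.79 = 0.1659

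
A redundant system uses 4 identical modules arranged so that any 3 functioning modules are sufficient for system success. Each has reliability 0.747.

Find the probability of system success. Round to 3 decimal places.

0.733

R = Σ_{i=3}^{4} C(4,i) p^i (1−p)^{4−i} with p = 0.747
C(4,3)·0.747^3·0.253^1 = 0.42183
C(4,4)·0.747^4·0.253^0 = 0.31137
Sum = 0.733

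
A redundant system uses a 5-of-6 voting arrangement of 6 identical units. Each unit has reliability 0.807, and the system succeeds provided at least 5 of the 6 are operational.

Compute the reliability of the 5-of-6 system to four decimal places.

R = Σ_{i=5}^{6} C(6,i) p^i (1−p)^{6−i} with p = 0.807
C(6,5)·0.807^5·0.193^1 = 0.396348
C(6,6)·0.807^6·0.193^0 = 0.276211
Sum = 0.6726

0.6726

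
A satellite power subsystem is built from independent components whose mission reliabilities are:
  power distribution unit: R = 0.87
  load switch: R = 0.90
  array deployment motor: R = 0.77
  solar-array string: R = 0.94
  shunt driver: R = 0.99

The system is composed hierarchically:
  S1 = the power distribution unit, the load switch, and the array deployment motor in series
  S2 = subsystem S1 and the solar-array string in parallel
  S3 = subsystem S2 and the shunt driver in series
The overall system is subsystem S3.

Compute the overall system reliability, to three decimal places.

0.966

Series (power distribution unit, load switch, and array deployment motor): 0.87000 × 0.90000 × 0.77000 = 0.60291
Parallel ([0.60291] and solar-array string): 1 − (1 − 0.60291)(1 − 0.94000) = 0.97617
Series ([0.97617] and shunt driver): 0.97617 × 0.99000 = 0.966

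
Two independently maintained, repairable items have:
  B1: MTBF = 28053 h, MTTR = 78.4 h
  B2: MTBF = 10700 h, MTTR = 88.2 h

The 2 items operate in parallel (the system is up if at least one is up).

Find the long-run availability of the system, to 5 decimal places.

0.99998

A(B1) = MTBF/(MTBF+MTTR) = 28053/(28053+78.4) = 0.997213
A(B2) = MTBF/(MTBF+MTTR) = 10700/(10700+88.2) = 0.991824
Parallel availability: 1 − (1 − 0.997213)(1 − 0.991824) = 0.99998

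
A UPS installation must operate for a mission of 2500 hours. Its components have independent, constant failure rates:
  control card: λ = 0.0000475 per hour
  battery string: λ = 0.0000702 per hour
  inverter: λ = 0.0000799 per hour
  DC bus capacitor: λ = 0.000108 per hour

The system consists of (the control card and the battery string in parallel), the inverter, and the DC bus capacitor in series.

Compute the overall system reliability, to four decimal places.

R(control card) = exp(−0.0000475 × 2500) = 0.888030
R(battery string) = exp(−0.0000702 × 2500) = 0.839037
R(inverter) = exp(−0.0000799 × 2500) = 0.818935
R(DC bus capacitor) = exp(−0.000108 × 2500) = 0.763379
Parallel (control card and battery string): 1 − (1 − 0.888030)(1 − 0.839037) = 0.981977
Series ([0.981977], inverter, and DC bus capacitor): 0.981977 × 0.818935 × 0.763379 = 0.6139

0.6139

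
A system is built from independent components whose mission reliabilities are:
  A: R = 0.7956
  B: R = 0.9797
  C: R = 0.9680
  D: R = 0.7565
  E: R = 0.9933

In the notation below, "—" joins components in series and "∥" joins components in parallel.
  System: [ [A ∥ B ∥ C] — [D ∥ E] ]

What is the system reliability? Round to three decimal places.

0.998

Parallel (A, B, and C): 1 − (1 − 0.79560)(1 − 0.97970)(1 − 0.96800) = 0.99987
Parallel (D and E): 1 − (1 − 0.75650)(1 − 0.99330) = 0.99837
Series ([0.99987] and [0.99837]): 0.99987 × 0.99837 = 0.998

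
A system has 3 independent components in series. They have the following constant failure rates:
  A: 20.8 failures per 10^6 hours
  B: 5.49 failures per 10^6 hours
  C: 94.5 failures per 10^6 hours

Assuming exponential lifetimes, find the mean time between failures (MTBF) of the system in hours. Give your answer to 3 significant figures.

8280

Series of exponential components: λ_sys = Σ λ_i
λ_sys = 0.0000208 + 0.00000549 + 0.0000945 = 1.2079e-04 /h
MTBF = 1 / λ_sys = 8280 h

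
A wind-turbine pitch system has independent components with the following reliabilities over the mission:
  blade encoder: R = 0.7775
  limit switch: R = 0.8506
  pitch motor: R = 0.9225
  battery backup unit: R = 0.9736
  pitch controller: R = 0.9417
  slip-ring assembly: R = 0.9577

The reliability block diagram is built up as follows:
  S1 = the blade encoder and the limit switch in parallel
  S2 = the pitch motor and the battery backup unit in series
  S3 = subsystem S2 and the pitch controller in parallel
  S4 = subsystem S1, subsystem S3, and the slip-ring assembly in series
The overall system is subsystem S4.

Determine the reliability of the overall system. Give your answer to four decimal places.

Parallel (blade encoder and limit switch): 1 − (1 − 0.777500)(1 − 0.850600) = 0.966759
Series (pitch motor and battery backup unit): 0.922500 × 0.973600 = 0.898146
Parallel ([0.898146] and pitch controller): 1 − (1 − 0.898146)(1 − 0.941700) = 0.994062
Series ([0.966759], [0.994062], and slip-ring assembly): 0.966759 × 0.994062 × 0.957700 = 0.9204

0.9204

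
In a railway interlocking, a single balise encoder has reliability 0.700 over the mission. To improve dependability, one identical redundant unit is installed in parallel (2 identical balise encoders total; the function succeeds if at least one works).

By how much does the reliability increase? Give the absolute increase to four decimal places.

R_before = 0.700
R_after = 1 − (1 − 0.700)^2 = 0.9100
ΔR = 0.9100 − 0.700 = 0.2100

0.2100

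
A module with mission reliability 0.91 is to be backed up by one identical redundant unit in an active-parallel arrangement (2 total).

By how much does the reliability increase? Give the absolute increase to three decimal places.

R_before = 0.91
R_after = 1 − (1 − 0.91)^2 = 0.992
ΔR = 0.992 − 0.91 = 0.082

0.082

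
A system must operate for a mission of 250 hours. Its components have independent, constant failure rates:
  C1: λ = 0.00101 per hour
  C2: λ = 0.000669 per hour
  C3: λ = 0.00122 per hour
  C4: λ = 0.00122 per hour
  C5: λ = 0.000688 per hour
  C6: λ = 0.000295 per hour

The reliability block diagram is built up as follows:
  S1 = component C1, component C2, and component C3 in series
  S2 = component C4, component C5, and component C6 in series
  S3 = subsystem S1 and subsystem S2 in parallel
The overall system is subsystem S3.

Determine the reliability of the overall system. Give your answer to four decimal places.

0.7817

R(C1) = exp(−0.00101 × 250) = 0.776856
R(C2) = exp(−0.000669 × 250) = 0.845988
R(C3) = exp(−0.00122 × 250) = 0.737123
R(C4) = exp(−0.00122 × 250) = 0.737123
R(C5) = exp(−0.000688 × 250) = 0.841979
R(C6) = exp(−0.000295 × 250) = 0.928904
Series (C1, C2, and C3): 0.776856 × 0.845988 × 0.737123 = 0.484445
Series (C4, C5, and C6): 0.737123 × 0.841979 × 0.928904 = 0.576517
Parallel ([0.484445] and [0.576517]): 1 − (1 − 0.484445)(1 − 0.576517) = 0.7817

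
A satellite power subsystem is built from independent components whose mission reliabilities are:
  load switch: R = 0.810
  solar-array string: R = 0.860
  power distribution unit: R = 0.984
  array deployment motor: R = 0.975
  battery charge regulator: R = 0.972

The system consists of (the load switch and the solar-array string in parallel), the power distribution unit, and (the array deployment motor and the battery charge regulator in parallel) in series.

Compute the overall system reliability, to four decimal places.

0.9572

Parallel (load switch and solar-array string): 1 − (1 − 0.810000)(1 − 0.860000) = 0.973400
Parallel (array deployment motor and battery charge regulator): 1 − (1 − 0.975000)(1 − 0.972000) = 0.999300
Series ([0.973400], power distribution unit, and [0.999300]): 0.973400 × 0.984000 × 0.999300 = 0.9572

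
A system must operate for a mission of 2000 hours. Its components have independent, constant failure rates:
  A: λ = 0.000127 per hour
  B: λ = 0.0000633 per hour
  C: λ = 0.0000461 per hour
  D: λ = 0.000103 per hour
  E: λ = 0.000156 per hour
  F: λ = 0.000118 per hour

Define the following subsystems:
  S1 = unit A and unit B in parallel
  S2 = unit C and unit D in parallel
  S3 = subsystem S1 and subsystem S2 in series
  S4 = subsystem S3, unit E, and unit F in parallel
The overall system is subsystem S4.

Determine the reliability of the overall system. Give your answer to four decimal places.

R(A) = exp(−0.000127 × 2000) = 0.775692
R(B) = exp(−0.0000633 × 2000) = 0.881086
R(C) = exp(−0.0000461 × 2000) = 0.911923
R(D) = exp(−0.000103 × 2000) = 0.813833
R(E) = exp(−0.000156 × 2000) = 0.731982
R(F) = exp(−0.000118 × 2000) = 0.789781
Parallel (A and B): 1 − (1 − 0.775692)(1 − 0.881086) = 0.973327
Parallel (C and D): 1 − (1 − 0.911923)(1 − 0.813833) = 0.983603
Series ([0.973327] and [0.983603]): 0.973327 × 0.983603 = 0.957367
Parallel ([0.957367], E, and F): 1 − (1 − 0.957367)(1 − 0.731982)(1 − 0.789781) = 0.9976

0.9976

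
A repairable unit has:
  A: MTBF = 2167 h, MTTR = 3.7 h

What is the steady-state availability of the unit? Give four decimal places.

0.9983

A(A) = MTBF/(MTBF+MTTR) = 2167/(2167+3.7) = 0.9983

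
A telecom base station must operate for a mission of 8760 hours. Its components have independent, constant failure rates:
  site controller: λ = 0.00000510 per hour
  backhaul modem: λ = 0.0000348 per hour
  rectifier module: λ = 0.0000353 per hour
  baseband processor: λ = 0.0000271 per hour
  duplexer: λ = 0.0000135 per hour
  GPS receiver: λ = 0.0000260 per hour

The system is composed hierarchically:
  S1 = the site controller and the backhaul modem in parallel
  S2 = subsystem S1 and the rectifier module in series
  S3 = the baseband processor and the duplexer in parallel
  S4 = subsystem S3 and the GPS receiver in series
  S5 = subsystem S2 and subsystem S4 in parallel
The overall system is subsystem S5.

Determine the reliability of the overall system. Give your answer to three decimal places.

R(site controller) = exp(−0.00000510 × 8760) = 0.95631
R(backhaul modem) = exp(−0.0000348 × 8760) = 0.73724
R(rectifier module) = exp(−0.0000353 × 8760) = 0.73401
R(baseband processor) = exp(−0.0000271 × 8760) = 0.78868
R(duplexer) = exp(−0.0000135 × 8760) = 0.88847
R(GPS receiver) = exp(−0.0000260 × 8760) = 0.79632
Parallel (site controller and backhaul modem): 1 − (1 − 0.95631)(1 − 0.73724) = 0.98852
Series ([0.98852] and rectifier module): 0.98852 × 0.73401 = 0.72558
Parallel (baseband processor and duplexer): 1 − (1 − 0.78868)(1 − 0.88847) = 0.97643
Series ([0.97643] and GPS receiver): 0.97643 × 0.79632 = 0.77755
Parallel ([0.72558] and [0.77755]): 1 − (1 − 0.72558)(1 − 0.77755) = 0.939

0.939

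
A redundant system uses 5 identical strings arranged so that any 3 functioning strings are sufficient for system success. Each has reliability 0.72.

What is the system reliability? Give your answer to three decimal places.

0.862

R = Σ_{i=3}^{5} C(5,i) p^i (1−p)^{5−i} with p = 0.72
C(5,3)·0.72^3·0.28^2 = 0.29263
C(5,4)·0.72^4·0.28^1 = 0.37623
C(5,5)·0.72^5·0.28^0 = 0.19349
Sum = 0.862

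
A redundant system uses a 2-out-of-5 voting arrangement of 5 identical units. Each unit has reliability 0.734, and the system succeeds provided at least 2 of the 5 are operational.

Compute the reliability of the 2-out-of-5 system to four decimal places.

R = Σ_{i=2}^{5} C(5,i) p^i (1−p)^{5−i} with p = 0.734
C(5,2)·0.734^2·0.266^3 = 0.101400
C(5,3)·0.734^3·0.266^2 = 0.279802
C(5,4)·0.734^4·0.266^1 = 0.386043
C(5,5)·0.734^5·0.266^0 = 0.213049
Sum = 0.9803

0.9803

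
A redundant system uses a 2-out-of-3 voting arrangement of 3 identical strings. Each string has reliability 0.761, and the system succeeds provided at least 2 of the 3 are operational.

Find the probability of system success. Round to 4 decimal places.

0.8559

R = Σ_{i=2}^{3} C(3,i) p^i (1−p)^{3−i} with p = 0.761
C(3,2)·0.761^2·0.239^1 = 0.415230
C(3,3)·0.761^3·0.239^0 = 0.440711
Sum = 0.8559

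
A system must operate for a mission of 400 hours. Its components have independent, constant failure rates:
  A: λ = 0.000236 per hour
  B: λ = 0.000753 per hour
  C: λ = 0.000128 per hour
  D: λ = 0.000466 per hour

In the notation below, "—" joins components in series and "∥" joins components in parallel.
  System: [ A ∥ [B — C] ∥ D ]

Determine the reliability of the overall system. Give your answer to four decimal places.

R(A) = exp(−0.000236 × 400) = 0.909919
R(B) = exp(−0.000753 × 400) = 0.739930
R(C) = exp(−0.000128 × 400) = 0.950089
R(D) = exp(−0.000466 × 400) = 0.829942
Series (B and C): 0.739930 × 0.950089 = 0.702999
Parallel (A, [0.702999], and D): 1 − (1 − 0.909919)(1 − 0.702999)(1 − 0.829942) = 0.9955

0.9955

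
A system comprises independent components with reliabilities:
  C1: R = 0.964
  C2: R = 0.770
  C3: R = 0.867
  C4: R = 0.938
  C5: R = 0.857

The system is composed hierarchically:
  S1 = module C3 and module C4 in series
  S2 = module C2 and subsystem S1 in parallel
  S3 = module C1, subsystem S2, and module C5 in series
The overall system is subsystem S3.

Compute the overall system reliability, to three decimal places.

0.791

Series (C3 and C4): 0.86700 × 0.93800 = 0.81325
Parallel (C2 and [0.81325]): 1 − (1 − 0.77000)(1 − 0.81325) = 0.95705
Series (C1, [0.95705], and C5): 0.96400 × 0.95705 × 0.85700 = 0.791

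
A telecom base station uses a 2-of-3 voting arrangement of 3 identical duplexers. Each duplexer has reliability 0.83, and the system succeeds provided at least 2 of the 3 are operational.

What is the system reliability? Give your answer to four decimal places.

R = Σ_{i=2}^{3} C(3,i) p^i (1−p)^{3−i} with p = 0.83
C(3,2)·0.83^2·0.17^1 = 0.351339
C(3,3)·0.83^3·0.17^0 = 0.571787
Sum = 0.9231

0.9231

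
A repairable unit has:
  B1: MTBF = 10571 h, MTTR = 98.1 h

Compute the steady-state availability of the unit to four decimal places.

0.9908

A(B1) = MTBF/(MTBF+MTTR) = 10571/(10571+98.1) = 0.9908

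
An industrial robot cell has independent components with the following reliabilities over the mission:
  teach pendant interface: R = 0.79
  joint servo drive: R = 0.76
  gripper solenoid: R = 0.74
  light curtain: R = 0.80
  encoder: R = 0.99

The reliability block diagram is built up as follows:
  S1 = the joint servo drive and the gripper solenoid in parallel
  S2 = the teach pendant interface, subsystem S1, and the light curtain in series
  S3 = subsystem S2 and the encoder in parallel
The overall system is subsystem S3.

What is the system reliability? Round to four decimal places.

Parallel (joint servo drive and gripper solenoid): 1 − (1 − 0.760000)(1 − 0.740000) = 0.937600
Series (teach pendant interface, [0.937600], and light curtain): 0.790000 × 0.937600 × 0.800000 = 0.592563
Parallel ([0.592563] and encoder): 1 − (1 − 0.592563)(1 − 0.990000) = 0.9959

0.9959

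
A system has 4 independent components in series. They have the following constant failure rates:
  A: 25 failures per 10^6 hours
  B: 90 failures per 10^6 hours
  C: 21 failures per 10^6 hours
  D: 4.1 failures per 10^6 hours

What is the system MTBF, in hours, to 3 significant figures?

7140

Series of exponential components: λ_sys = Σ λ_i
λ_sys = 0.000025 + 0.000090 + 0.000021 + 0.0000041 = 1.4010e-04 /h
MTBF = 1 / λ_sys = 7140 h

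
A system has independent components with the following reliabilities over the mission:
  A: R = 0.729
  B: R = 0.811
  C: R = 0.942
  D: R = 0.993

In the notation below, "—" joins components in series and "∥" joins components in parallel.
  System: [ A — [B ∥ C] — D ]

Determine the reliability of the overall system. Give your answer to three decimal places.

0.716

Parallel (B and C): 1 − (1 − 0.81100)(1 − 0.94200) = 0.98904
Series (A, [0.98904], and D): 0.72900 × 0.98904 × 0.99300 = 0.716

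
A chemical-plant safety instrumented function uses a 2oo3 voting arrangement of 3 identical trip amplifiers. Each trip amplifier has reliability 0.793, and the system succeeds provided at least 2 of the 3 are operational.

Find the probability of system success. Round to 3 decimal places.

R = Σ_{i=2}^{3} C(3,i) p^i (1−p)^{3−i} with p = 0.793
C(3,2)·0.793^2·0.207^1 = 0.39052
C(3,3)·0.793^3·0.207^0 = 0.49868
Sum = 0.889

0.889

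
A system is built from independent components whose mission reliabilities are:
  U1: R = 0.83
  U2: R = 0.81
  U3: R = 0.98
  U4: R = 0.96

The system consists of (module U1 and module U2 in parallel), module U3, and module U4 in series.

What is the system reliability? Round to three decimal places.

Parallel (U1 and U2): 1 − (1 − 0.83000)(1 − 0.81000) = 0.96770
Series ([0.96770], U3, and U4): 0.96770 × 0.98000 × 0.96000 = 0.910

0.910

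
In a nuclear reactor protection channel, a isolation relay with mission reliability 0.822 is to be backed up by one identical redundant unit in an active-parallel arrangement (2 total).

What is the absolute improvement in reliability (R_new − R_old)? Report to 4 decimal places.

R_before = 0.822
R_after = 1 − (1 − 0.822)^2 = 0.9683
ΔR = 0.9683 − 0.822 = 0.1463

0.1463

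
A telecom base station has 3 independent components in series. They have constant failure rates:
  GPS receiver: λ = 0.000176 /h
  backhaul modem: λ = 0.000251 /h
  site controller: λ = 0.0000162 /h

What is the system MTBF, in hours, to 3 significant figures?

Series of exponential components: λ_sys = Σ λ_i
λ_sys = 0.000176 + 0.000251 + 0.0000162 = 4.4320e-04 /h
MTBF = 1 / λ_sys = 2260 h

2260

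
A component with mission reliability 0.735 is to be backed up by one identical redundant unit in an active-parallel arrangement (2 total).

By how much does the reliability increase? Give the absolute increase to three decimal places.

R_before = 0.735
R_after = 1 − (1 − 0.735)^2 = 0.930
ΔR = 0.930 − 0.735 = 0.195

0.195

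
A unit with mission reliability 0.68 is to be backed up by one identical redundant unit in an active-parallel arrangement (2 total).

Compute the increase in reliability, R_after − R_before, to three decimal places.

0.218

R_before = 0.68
R_after = 1 − (1 − 0.68)^2 = 0.898
ΔR = 0.898 − 0.68 = 0.218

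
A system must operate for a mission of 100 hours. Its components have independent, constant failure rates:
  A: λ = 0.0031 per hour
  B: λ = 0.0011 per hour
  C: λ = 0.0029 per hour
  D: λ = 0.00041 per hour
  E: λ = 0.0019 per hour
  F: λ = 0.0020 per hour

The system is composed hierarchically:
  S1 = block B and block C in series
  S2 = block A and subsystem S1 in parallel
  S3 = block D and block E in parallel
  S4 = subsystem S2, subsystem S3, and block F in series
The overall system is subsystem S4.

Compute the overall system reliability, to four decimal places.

0.7416

R(A) = exp(−0.0031 × 100) = 0.733447
R(B) = exp(−0.0011 × 100) = 0.895834
R(C) = exp(−0.0029 × 100) = 0.748264
R(D) = exp(−0.00041 × 100) = 0.959829
R(E) = exp(−0.0019 × 100) = 0.826959
R(F) = exp(−0.0020 × 100) = 0.818731
Series (B and C): 0.895834 × 0.748264 = 0.670320
Parallel (A and [0.670320]): 1 − (1 − 0.733447)(1 − 0.670320) = 0.912123
Parallel (D and E): 1 − (1 − 0.959829)(1 − 0.826959) = 0.993049
Series ([0.912123], [0.993049], and F): 0.912123 × 0.993049 × 0.818731 = 0.7416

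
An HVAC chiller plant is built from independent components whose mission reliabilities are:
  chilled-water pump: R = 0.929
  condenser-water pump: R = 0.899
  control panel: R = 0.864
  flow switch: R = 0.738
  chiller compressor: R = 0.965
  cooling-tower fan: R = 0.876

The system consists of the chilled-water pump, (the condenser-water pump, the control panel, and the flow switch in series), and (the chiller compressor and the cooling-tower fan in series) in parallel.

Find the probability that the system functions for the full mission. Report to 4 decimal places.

Series (condenser-water pump, control panel, and flow switch): 0.899000 × 0.864000 × 0.738000 = 0.573231
Series (chiller compressor and cooling-tower fan): 0.965000 × 0.876000 = 0.845340
Parallel (chilled-water pump, [0.573231], and [0.845340]): 1 − (1 − 0.929000)(1 − 0.573231)(1 − 0.845340) = 0.9953

0.9953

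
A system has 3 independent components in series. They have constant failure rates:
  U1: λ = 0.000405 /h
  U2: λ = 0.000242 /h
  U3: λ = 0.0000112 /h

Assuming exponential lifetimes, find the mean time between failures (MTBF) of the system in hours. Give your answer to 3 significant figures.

Series of exponential components: λ_sys = Σ λ_i
λ_sys = 0.000405 + 0.000242 + 0.0000112 = 6.5820e-04 /h
MTBF = 1 / λ_sys = 1520 h

1520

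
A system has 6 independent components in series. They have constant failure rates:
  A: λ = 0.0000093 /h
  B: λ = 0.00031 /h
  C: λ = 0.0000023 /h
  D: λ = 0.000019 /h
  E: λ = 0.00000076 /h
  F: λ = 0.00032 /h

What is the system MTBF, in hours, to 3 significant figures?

1510

Series of exponential components: λ_sys = Σ λ_i
λ_sys = 0.0000093 + 0.00031 + 0.0000023 + 0.000019 + 0.00000076 + 0.00032 = 6.6136e-04 /h
MTBF = 1 / λ_sys = 1510 h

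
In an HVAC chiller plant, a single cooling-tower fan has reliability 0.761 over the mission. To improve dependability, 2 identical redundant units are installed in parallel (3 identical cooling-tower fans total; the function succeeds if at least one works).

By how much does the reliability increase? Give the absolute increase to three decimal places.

0.225

R_before = 0.761
R_after = 1 − (1 − 0.761)^3 = 0.986
ΔR = 0.986 − 0.761 = 0.225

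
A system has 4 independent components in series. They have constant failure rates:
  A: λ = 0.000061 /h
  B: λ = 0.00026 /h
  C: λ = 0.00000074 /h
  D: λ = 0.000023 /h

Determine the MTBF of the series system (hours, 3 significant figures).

Series of exponential components: λ_sys = Σ λ_i
λ_sys = 0.000061 + 0.00026 + 0.00000074 + 0.000023 = 3.4474e-04 /h
MTBF = 1 / λ_sys = 2900 h

2900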